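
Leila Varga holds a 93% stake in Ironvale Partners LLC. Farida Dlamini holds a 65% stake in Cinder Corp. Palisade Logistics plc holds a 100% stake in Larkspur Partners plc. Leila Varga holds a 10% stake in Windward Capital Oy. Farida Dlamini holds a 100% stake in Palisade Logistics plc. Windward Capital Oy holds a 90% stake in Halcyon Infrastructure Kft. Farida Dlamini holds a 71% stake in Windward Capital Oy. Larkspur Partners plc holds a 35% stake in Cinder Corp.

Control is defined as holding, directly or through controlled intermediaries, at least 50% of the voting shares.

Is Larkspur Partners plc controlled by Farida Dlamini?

Yes

Farida holds 100% of Palisade, so Farida controls Palisade.
Palisade holds 100% of Larkspur, so Farida controls Larkspur.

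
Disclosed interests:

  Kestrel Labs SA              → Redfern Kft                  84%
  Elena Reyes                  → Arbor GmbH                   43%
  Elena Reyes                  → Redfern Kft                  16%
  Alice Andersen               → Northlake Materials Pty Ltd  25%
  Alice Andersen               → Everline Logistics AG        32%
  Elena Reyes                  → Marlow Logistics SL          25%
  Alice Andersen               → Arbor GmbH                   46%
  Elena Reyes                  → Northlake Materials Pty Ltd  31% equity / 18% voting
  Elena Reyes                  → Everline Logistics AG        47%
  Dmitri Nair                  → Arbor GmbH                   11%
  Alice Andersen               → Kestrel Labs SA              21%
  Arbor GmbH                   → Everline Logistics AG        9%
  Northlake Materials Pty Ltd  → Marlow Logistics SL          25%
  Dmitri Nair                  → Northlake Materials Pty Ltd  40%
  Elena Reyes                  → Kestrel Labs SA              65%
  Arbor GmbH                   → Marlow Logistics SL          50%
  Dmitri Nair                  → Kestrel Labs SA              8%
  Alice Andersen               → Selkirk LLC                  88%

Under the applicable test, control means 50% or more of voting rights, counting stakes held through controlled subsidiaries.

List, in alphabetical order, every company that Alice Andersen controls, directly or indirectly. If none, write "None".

Alice holds 88% of Selkirk, so Alice controls Selkirk.
No other company's threshold is met.

Selkirk LLC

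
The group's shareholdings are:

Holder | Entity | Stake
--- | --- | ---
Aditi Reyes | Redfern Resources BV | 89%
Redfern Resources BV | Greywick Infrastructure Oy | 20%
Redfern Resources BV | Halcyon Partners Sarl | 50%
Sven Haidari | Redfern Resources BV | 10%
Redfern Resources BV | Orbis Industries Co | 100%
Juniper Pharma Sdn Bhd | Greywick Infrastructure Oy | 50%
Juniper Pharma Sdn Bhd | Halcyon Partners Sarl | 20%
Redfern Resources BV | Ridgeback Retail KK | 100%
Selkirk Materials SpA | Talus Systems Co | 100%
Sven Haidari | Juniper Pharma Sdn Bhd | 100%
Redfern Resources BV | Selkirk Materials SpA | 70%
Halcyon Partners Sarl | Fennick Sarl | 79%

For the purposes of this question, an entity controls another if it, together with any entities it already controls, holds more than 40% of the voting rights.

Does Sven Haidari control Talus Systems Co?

No

Sven holds 100% of Juniper, so Sven controls Juniper.
Juniper holds 50% of Greywick, so Sven controls Greywick.
Neither Sven nor any entity Sven controls holds any voting interest in Talus.
So Sven does not control Talus.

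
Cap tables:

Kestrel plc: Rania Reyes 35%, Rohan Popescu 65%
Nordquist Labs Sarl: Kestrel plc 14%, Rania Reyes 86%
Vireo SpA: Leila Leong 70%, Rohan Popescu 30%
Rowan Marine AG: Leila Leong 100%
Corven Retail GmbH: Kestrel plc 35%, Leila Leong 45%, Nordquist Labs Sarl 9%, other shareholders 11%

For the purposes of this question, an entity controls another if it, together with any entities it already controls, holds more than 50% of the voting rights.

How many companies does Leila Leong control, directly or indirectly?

2

Leila holds 70% of Vireo, so Leila controls Vireo.
Leila holds 100% of Rowan, so Leila controls Rowan.
No other company's threshold is met.
Leila controls 2 companies.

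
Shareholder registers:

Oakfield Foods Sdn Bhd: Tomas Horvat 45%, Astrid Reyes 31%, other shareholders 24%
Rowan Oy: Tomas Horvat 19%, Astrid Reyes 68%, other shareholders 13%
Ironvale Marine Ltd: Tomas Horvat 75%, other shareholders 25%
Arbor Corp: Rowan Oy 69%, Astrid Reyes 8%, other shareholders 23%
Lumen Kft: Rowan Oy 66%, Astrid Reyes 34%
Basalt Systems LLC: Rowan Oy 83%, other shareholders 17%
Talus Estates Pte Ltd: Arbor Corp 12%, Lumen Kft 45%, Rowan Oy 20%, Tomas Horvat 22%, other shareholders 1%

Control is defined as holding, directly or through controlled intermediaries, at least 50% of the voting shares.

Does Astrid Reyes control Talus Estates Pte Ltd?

Yes

Astrid holds 68% of Rowan, so Astrid controls Rowan.
Rowan and Astrid together hold 69% + 8% = 77% of Arbor, so Astrid controls Arbor.
Rowan and Astrid together hold 66% + 34% = 100% of Lumen, so Astrid controls Lumen.
Arbor and Lumen and Rowan together hold 12% + 45% + 20% = 77% of Talus, so Astrid controls Talus.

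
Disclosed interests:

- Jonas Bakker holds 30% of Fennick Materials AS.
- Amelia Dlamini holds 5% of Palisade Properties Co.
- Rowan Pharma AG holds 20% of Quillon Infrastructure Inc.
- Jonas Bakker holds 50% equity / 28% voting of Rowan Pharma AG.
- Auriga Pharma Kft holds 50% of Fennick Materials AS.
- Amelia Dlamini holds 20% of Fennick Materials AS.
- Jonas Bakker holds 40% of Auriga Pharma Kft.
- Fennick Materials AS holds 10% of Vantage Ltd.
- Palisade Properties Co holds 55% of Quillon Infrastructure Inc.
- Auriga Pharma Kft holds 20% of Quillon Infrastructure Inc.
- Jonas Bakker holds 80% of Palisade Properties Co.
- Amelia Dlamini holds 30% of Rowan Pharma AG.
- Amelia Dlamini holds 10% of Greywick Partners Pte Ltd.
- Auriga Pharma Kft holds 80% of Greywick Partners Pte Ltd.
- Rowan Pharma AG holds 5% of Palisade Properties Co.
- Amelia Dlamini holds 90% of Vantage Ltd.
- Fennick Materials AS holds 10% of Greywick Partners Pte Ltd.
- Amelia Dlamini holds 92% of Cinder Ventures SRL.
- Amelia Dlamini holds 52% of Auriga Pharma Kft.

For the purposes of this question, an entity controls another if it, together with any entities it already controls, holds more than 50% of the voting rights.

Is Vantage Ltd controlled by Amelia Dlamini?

Amelia holds 52% of Auriga, so Amelia controls Auriga.
Auriga and Amelia together hold 50% + 20% = 70% of Fennick, so Amelia controls Fennick.
Fennick and Amelia together hold 10% + 90% = 100% of Vantage, so Amelia controls Vantage.

Yes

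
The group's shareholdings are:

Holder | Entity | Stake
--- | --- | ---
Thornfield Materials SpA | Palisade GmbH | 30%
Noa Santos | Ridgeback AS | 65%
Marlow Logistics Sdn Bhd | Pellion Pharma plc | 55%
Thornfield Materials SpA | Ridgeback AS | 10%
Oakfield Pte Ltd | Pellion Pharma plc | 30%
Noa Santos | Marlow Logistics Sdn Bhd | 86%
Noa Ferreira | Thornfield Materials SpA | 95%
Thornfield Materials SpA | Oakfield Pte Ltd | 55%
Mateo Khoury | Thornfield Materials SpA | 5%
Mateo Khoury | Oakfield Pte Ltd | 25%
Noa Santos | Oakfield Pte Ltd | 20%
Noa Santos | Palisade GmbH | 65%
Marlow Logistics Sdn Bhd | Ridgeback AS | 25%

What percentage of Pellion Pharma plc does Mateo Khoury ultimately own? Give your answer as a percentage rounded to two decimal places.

Mateo reaches Pellion along 2 paths.
Via Oakfield: 25% × 30% = 7.5%.
Via Thornfield → Oakfield: 5% × 55% × 30% = 0.825%.
Total: 7.5% + 0.825% = 8.325%.
Rounded: 8.33%.

8.33%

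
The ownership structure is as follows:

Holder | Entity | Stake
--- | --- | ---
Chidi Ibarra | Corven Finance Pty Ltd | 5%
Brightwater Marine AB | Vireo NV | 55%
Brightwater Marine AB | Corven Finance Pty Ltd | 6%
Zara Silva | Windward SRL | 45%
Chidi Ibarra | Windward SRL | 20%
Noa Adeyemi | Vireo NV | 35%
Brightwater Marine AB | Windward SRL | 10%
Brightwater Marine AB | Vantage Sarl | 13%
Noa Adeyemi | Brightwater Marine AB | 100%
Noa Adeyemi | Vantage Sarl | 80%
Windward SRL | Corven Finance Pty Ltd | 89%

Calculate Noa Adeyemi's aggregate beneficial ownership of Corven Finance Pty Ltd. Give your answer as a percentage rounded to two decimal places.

14.90%

Noa reaches Corven along 2 paths.
Via Brightwater → Windward: 100% × 10% × 89% = 8.9%.
Via Brightwater: 100% × 6% = 6%.
Total: 8.9% + 6% = 14.9%.
Rounded: 14.90%.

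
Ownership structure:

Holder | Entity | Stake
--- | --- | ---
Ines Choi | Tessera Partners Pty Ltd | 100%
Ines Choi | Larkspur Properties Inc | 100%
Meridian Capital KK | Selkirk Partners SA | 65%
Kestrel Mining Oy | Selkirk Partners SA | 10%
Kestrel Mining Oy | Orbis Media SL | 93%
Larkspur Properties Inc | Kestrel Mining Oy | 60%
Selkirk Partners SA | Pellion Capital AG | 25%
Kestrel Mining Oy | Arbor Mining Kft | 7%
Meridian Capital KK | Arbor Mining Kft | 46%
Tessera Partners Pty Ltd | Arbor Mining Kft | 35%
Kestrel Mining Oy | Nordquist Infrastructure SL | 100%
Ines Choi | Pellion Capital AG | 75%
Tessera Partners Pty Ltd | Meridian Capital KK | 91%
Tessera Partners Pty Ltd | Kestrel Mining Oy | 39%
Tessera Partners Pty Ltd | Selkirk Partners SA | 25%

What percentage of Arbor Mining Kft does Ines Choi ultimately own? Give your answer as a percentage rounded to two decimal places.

Ines reaches Arbor along 4 paths.
Via Tessera → Meridian: 100% × 91% × 46% = 41.86%.
Via Tessera: 100% × 35% = 35%.
Via Tessera → Kestrel: 100% × 39% × 7% = 2.73%.
Via Larkspur → Kestrel: 100% × 60% × 7% = 4.2%.
Total: 41.86% + 35% + 2.73% + 4.2% = 83.79%.

83.79%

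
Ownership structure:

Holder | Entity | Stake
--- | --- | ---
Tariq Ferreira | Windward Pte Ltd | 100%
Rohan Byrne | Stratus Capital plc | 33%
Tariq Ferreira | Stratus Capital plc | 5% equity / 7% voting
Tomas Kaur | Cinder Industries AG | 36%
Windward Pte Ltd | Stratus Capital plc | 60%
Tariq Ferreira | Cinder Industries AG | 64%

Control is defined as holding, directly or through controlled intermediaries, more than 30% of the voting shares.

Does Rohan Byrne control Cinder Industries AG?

Rohan holds 33% of Stratus, so Rohan controls Stratus.
Neither Rohan nor any entity Rohan controls holds any voting interest in Cinder.
So Rohan does not control Cinder.

No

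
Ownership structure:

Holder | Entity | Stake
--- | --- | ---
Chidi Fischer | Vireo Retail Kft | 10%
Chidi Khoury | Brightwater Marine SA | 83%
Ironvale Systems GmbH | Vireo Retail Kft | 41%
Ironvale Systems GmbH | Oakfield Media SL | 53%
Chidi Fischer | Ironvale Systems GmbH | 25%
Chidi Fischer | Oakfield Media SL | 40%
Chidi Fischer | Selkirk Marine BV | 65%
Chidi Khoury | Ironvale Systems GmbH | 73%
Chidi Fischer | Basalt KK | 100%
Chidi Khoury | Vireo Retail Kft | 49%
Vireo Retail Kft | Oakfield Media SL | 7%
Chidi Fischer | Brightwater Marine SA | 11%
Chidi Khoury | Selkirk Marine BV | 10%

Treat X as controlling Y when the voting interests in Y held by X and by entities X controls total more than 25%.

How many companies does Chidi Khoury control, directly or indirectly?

Chidi Khoury holds 73% of Ironvale, so Chidi Khoury controls Ironvale.
Chidi Khoury holds 83% of Brightwater, so Chidi Khoury controls Brightwater.
Chidi Khoury and Ironvale together hold 49% + 41% = 90% of Vireo, so Chidi Khoury controls Vireo.
Vireo and Ironvale together hold 7% + 53% = 60% of Oakfield, so Chidi Khoury controls Oakfield.
No other company's threshold is met.
Chidi Khoury controls 4 companies.

4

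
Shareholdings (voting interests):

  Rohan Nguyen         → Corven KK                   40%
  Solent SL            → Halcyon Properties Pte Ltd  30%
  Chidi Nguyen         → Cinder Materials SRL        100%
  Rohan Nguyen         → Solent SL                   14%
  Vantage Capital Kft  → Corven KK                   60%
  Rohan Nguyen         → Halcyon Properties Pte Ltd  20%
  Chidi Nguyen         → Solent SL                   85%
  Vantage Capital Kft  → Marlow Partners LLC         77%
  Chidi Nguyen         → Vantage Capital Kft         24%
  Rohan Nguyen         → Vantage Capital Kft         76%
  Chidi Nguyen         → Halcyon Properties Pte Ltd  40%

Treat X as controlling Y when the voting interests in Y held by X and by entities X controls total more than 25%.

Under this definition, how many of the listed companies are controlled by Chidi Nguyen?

Chidi holds 85% of Solent, so Chidi controls Solent.
Chidi holds 100% of Cinder, so Chidi controls Cinder.
Chidi and Solent together hold 40% + 30% = 70% of Halcyon, so Chidi controls Halcyon.
No other company's threshold is met.
Chidi controls 3 companies.

3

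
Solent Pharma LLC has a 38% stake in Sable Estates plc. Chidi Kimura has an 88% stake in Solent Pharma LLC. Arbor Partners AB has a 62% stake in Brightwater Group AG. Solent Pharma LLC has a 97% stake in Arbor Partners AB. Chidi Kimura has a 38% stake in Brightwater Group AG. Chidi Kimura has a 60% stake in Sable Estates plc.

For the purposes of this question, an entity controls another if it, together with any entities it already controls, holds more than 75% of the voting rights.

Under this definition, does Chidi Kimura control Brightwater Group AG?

Chidi holds 88% of Solent, so Chidi controls Solent.
Solent holds 97% of Arbor, so Chidi controls Arbor.
Chidi and Arbor together hold 38% + 62% = 100% of Brightwater, so Chidi controls Brightwater.

Yes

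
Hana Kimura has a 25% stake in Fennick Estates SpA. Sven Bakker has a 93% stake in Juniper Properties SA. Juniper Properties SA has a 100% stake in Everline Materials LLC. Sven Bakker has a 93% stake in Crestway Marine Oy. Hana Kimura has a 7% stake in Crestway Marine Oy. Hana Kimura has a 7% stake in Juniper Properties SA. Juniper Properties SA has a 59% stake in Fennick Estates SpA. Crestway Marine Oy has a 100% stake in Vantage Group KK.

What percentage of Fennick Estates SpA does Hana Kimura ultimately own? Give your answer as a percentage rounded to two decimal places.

29.13%

Hana reaches Fennick along 2 paths.
Direct stake: 25% = 25%.
Via Juniper: 7% × 59% = 4.13%.
Total: 25% + 4.13% = 29.13%.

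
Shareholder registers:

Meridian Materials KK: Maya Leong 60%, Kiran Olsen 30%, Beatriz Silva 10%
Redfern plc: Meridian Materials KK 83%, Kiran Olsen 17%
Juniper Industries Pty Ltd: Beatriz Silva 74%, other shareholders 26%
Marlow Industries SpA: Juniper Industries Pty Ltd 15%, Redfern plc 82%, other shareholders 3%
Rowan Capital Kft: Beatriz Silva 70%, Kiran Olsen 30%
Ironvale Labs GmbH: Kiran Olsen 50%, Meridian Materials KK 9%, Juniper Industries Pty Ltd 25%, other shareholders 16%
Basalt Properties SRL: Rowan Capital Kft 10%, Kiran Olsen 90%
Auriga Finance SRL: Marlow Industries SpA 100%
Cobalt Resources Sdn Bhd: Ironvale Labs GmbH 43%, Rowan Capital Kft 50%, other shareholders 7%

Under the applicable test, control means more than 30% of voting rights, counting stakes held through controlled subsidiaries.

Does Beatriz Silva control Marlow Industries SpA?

No

Beatriz holds 74% of Juniper, so Beatriz controls Juniper.
Beatriz holds 70% of Rowan, so Beatriz controls Rowan.
Rowan holds 50% of Cobalt, so Beatriz controls Cobalt.
In Marlow, Beatriz's side holds only 15%, not > 30%.
So Beatriz does not control Marlow.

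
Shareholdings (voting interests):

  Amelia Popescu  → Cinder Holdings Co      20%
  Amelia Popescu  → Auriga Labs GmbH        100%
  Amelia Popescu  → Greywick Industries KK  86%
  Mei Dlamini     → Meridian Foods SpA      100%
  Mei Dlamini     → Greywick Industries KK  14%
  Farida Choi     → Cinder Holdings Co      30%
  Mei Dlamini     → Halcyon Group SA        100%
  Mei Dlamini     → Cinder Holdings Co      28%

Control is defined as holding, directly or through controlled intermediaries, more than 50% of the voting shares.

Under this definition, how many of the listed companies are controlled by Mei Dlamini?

2

Mei holds 100% of Halcyon, so Mei controls Halcyon.
Mei holds 100% of Meridian, so Mei controls Meridian.
No other company's threshold is met.
Mei controls 2 companies.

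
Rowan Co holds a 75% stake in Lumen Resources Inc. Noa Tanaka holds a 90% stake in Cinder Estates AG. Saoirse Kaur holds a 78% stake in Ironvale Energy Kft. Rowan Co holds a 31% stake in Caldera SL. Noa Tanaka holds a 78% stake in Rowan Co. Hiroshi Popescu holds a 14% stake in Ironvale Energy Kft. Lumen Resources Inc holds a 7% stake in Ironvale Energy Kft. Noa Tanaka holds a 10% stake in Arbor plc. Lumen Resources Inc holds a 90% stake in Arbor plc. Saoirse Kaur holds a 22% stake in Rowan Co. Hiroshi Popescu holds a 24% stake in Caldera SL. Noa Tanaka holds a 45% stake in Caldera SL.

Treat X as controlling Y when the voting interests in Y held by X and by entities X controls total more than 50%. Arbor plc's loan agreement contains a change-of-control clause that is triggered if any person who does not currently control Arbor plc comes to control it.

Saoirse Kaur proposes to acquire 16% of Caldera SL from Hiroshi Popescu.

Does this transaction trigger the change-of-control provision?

The purchase adds only to Saoirse's holdings (Hiroshi's stake shrinks), so Saoirse is the only person who could newly come to control Arbor.
Saoirse holds 78% of Ironvale, so Saoirse controls Ironvale.
Neither Saoirse nor any entity Saoirse controls holds any voting interest in Arbor.
So before the transaction, Saoirse does not control Arbor.
After the purchase, Saoirse holds 16% of Caldera directly, and Hiroshi's stake falls to 8%.
Saoirse's side now holds 16% of Caldera, not > 50%, so Saoirse still does not control Caldera.
After the transaction, neither Saoirse nor any entity Saoirse controls holds a voting interest in Arbor, so Saoirse still does not control it.
No new person acquires control, so the clause is not triggered.

No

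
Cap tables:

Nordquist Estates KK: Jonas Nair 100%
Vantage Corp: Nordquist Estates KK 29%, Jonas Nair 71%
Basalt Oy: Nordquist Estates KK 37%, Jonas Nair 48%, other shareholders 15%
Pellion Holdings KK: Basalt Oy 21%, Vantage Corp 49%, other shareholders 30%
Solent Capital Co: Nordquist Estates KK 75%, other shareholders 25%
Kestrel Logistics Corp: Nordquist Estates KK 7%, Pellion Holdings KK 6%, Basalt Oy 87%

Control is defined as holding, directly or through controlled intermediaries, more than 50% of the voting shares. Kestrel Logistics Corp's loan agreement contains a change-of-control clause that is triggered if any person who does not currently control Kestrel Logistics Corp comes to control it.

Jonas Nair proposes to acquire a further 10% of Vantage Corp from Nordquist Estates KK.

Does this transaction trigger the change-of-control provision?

No

The purchase adds only to Jonas's holdings (Nordquist's stake shrinks), so Jonas is the only person who could newly come to control Kestrel.
Jonas holds 100% of Nordquist, so Jonas controls Nordquist.
Nordquist and Jonas together hold 37% + 48% = 85% of Basalt, so Jonas controls Basalt.
Nordquist and Jonas together hold 29% + 71% = 100% of Vantage, so Jonas controls Vantage.
Basalt and Vantage together hold 21% + 49% = 70% of Pellion, so Jonas controls Pellion.
Nordquist and Pellion and Basalt together hold 7% + 6% + 87% = 100% of Kestrel, so Jonas controls Kestrel.
So Jonas already controls Kestrel before the transaction.
After the purchase, Jonas's direct stake in Vantage rises to 71% + 10% = 81%, and Nordquist's stake falls to 19%.
Jonas controlled Kestrel already, so this is not a new person acquiring control; every other person's position is unchanged or reduced.
No new person acquires control, so the clause is not triggered.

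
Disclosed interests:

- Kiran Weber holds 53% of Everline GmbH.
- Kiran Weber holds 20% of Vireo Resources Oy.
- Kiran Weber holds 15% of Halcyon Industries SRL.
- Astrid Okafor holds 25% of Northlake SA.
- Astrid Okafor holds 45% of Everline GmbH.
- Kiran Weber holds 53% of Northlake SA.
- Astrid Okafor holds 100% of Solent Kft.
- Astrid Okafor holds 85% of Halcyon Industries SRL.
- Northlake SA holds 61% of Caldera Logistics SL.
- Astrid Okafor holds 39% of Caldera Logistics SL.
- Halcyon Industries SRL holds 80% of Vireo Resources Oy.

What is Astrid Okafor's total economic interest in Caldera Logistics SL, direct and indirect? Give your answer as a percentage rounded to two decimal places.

54.25%

Astrid reaches Caldera along 2 paths.
Via Northlake: 25% × 61% = 15.25%.
Direct stake: 39% = 39%.
Total: 15.25% + 39% = 54.25%.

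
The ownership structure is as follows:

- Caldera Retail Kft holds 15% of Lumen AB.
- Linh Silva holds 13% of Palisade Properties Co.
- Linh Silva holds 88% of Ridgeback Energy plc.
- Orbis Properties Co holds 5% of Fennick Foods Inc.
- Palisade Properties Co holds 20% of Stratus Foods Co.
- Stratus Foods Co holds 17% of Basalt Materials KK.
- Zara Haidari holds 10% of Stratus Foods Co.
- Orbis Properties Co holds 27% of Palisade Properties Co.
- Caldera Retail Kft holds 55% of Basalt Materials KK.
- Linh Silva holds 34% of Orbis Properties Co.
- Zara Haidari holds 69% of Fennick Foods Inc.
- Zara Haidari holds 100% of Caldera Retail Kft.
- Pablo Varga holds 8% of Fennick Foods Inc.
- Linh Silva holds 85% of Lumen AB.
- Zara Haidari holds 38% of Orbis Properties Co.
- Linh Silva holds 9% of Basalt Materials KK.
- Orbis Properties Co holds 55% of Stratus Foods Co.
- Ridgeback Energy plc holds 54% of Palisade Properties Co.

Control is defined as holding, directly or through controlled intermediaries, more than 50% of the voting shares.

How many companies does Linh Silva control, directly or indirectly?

3

Linh holds 88% of Ridgeback, so Linh controls Ridgeback.
Linh and Ridgeback together hold 13% + 54% = 67% of Palisade, so Linh controls Palisade.
Linh holds 85% of Lumen, so Linh controls Lumen.
No other company's threshold is met.
Linh controls 3 companies.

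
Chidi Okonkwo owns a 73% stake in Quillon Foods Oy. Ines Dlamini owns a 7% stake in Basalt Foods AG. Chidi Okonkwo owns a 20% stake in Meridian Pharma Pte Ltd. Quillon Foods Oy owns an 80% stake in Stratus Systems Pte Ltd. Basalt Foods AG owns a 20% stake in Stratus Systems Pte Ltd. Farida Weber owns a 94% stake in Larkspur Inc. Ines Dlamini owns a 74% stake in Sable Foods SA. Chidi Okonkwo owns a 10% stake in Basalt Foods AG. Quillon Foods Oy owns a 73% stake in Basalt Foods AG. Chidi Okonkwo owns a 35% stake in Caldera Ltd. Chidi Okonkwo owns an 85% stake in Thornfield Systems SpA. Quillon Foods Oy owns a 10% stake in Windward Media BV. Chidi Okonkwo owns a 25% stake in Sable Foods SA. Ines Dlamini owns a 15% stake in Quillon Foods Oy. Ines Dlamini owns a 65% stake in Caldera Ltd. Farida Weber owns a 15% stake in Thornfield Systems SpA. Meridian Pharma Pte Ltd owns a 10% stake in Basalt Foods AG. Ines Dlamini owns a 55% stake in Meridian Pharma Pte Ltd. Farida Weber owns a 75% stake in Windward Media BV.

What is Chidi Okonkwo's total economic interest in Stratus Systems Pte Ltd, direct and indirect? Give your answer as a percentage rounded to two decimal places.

Chidi reaches Stratus along 4 paths.
Via Quillon → Basalt: 73% × 73% × 20% = 10.658%.
Via Basalt: 10% × 20% = 2%.
Via Meridian → Basalt: 20% × 10% × 20% = 0.4%.
Via Quillon: 73% × 80% = 58.4%.
Total: 10.658% + 2% + 0.4% + 58.4% = 71.458%.
Rounded: 71.46%.

71.46%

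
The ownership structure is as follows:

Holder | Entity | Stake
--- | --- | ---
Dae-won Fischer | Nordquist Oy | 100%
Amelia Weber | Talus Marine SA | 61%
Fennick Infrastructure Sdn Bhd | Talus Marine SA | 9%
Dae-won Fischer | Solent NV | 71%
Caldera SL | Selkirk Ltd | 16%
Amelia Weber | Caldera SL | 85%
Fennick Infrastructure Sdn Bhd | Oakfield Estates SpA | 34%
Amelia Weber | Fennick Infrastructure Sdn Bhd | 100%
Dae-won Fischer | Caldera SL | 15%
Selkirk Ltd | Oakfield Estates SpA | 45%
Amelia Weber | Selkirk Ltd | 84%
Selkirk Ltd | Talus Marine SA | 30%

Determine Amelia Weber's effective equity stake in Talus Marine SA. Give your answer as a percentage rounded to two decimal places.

Amelia reaches Talus along 4 paths.
Via Fennick: 100% × 9% = 9%.
Direct stake: 61% = 61%.
Via Selkirk: 84% × 30% = 25.2%.
Via Caldera → Selkirk: 85% × 16% × 30% = 4.08%.
Total: 9% + 61% + 25.2% + 4.08% = 99.28%.

99.28%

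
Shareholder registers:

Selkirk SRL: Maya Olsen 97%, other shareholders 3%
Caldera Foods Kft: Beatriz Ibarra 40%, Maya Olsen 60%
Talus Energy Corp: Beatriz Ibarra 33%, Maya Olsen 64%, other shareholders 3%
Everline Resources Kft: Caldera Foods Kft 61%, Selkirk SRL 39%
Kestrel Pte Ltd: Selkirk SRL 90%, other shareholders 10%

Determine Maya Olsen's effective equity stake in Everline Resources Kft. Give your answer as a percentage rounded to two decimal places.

74.43%

Maya reaches Everline along 2 paths.
Via Caldera: 60% × 61% = 36.6%.
Via Selkirk: 97% × 39% = 37.83%.
Total: 36.6% + 37.83% = 74.43%.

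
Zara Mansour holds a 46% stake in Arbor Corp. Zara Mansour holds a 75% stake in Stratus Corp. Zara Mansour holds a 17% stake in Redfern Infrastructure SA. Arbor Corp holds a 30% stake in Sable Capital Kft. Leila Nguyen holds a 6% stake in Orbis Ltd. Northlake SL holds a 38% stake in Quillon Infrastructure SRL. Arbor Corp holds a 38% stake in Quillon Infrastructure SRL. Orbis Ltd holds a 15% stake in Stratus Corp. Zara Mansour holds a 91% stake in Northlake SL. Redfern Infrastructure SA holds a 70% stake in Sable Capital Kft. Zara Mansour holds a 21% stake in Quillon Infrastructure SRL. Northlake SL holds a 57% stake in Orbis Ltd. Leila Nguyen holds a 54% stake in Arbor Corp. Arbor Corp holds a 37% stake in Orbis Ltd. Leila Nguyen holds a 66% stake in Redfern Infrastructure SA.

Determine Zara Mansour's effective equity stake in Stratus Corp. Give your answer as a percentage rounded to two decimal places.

85.33%

Zara reaches Stratus along 3 paths.
Via Northlake → Orbis: 91% × 57% × 15% = 7.7805%.
Via Arbor → Orbis: 46% × 37% × 15% = 2.553%.
Direct stake: 75% = 75%.
Total: 7.7805% + 2.553% + 75% = 85.3335%.
Rounded: 85.33%.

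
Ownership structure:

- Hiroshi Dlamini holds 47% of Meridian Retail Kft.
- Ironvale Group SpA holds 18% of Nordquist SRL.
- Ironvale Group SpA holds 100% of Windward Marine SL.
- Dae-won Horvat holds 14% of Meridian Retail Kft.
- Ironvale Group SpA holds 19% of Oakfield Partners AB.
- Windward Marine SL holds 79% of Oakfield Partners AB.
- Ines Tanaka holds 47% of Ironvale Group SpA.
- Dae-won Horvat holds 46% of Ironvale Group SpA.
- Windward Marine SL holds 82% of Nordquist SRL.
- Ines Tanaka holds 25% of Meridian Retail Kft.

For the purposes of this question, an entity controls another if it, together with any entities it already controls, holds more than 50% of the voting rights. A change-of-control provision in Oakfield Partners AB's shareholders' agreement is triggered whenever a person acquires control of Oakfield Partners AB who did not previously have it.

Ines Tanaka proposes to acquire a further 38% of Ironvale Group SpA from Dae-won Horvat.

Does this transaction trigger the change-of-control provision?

The purchase adds only to Ines's holdings (Dae-won's stake shrinks), so Ines is the only person who could newly come to control Oakfield.
Ines's largest direct stake is 47% in Ironvale, which does not meet the threshold, so Ines controls no company.
Neither Ines nor any entity Ines controls holds any voting interest in Oakfield.
So before the transaction, Ines does not control Oakfield.
After the purchase, Ines's direct stake in Ironvale rises to 47% + 38% = 85%, and Dae-won's stake falls to 8%.
Ines holds 85% of Ironvale, so Ines controls Ironvale.
Ironvale holds 100% of Windward, so Ines controls Windward.
Ironvale and Windward together hold 19% + 79% = 98% of Oakfield, so Ines controls Oakfield.
Ines did not control Oakfield before and does after, so the clause is triggered.

Yes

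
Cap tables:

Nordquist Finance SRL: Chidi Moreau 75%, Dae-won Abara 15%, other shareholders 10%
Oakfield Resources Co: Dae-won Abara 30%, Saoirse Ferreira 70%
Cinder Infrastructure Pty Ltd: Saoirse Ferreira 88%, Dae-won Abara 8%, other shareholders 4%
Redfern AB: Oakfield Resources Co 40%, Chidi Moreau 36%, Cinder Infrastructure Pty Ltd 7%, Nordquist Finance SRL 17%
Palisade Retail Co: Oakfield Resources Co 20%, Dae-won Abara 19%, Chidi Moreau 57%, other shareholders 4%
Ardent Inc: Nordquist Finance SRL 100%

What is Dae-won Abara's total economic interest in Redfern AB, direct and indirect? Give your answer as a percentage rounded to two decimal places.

Dae-won reaches Redfern along 3 paths.
Via Oakfield: 30% × 40% = 12%.
Via Cinder: 8% × 7% = 0.56%.
Via Nordquist: 15% × 17% = 2.55%.
Total: 12% + 0.56% + 2.55% = 15.11%.

15.11%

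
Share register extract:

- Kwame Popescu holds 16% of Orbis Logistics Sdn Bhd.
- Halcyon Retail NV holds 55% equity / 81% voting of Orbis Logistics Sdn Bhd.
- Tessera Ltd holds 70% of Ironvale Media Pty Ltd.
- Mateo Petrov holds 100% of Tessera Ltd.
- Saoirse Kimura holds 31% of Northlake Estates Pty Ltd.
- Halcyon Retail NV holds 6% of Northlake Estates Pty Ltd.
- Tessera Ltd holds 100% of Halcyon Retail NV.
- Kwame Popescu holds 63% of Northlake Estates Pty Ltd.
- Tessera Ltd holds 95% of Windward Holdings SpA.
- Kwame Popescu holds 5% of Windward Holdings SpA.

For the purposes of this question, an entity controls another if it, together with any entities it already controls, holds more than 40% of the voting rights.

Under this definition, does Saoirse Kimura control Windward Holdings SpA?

Saoirse's largest direct stake is 31% in Northlake, which does not meet the threshold, so Saoirse controls no company.
Neither Saoirse nor any entity Saoirse controls holds any voting interest in Windward.
So Saoirse does not control Windward.

No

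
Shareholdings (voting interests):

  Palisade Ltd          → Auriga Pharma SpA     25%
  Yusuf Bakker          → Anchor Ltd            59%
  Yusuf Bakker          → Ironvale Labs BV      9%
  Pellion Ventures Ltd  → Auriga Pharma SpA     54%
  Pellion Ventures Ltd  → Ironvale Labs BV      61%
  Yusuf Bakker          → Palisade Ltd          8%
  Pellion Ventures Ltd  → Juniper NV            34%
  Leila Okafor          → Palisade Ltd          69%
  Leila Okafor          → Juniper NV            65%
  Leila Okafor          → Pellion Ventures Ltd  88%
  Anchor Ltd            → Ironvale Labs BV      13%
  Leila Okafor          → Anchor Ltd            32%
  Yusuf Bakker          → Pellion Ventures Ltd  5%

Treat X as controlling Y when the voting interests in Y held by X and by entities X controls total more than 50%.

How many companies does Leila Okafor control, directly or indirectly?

Leila holds 69% of Palisade, so Leila controls Palisade.
Leila holds 88% of Pellion, so Leila controls Pellion.
Palisade and Pellion together hold 25% + 54% = 79% of Auriga, so Leila controls Auriga.
Pellion and Leila together hold 34% + 65% = 99% of Juniper, so Leila controls Juniper.
Pellion holds 61% of Ironvale, so Leila controls Ironvale.
No other company's threshold is met.
Leila controls 5 companies.

5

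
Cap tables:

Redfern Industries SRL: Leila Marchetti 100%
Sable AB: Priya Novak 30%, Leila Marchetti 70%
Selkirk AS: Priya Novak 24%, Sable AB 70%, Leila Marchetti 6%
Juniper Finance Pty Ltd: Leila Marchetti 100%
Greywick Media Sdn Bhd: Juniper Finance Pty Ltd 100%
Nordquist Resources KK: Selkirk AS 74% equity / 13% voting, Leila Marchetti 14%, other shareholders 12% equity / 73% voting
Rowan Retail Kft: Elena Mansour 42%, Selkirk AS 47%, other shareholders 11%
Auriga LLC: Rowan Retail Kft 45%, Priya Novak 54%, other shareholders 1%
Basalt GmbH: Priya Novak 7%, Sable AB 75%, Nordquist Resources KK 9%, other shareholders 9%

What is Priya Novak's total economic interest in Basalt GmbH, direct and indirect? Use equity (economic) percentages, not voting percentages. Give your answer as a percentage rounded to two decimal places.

32.50%

Priya reaches Basalt along 4 paths.
Direct stake: 7% = 7%.
Via Sable: 30% × 75% = 22.5%.
Via Selkirk → Nordquist: 24% × 74% × 9% = 1.5984%.
Via Sable → Selkirk → Nordquist: 30% × 70% × 74% × 9% = 1.3986%.
Total: 7% + 22.5% + 1.5984% + 1.3986% = 32.497%.
Rounded: 32.50%.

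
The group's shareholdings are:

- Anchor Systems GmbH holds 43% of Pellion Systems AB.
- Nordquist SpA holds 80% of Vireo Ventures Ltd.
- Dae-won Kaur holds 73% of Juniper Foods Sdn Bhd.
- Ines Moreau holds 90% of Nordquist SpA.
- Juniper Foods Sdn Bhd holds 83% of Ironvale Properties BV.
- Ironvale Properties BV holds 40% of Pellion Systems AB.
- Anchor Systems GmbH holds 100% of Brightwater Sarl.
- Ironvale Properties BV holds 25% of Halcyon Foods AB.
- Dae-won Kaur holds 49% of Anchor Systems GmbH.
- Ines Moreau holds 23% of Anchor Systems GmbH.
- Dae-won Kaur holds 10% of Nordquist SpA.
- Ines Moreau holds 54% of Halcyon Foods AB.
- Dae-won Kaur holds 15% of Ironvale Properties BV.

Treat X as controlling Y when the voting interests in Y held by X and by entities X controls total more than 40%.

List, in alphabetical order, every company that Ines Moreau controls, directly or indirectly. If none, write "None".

Halcyon Foods AB, Nordquist SpA, Vireo Ventures Ltd

Ines holds 90% of Nordquist, so Ines controls Nordquist.
Ines holds 54% of Halcyon, so Ines controls Halcyon.
Nordquist holds 80% of Vireo, so Ines controls Vireo.
No other company's threshold is met.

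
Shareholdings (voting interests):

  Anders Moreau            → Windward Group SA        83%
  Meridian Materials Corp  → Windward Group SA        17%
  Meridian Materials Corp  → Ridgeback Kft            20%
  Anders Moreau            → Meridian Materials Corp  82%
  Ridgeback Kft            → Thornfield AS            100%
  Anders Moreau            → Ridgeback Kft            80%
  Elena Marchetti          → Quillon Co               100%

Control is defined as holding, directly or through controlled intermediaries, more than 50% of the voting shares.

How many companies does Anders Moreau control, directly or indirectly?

Anders holds 82% of Meridian, so Anders controls Meridian.
Meridian and Anders together hold 17% + 83% = 100% of Windward, so Anders controls Windward.
Meridian and Anders together hold 20% + 80% = 100% of Ridgeback, so Anders controls Ridgeback.
Ridgeback holds 100% of Thornfield, so Anders controls Thornfield.
No other company's threshold is met.
Anders controls 4 companies.

4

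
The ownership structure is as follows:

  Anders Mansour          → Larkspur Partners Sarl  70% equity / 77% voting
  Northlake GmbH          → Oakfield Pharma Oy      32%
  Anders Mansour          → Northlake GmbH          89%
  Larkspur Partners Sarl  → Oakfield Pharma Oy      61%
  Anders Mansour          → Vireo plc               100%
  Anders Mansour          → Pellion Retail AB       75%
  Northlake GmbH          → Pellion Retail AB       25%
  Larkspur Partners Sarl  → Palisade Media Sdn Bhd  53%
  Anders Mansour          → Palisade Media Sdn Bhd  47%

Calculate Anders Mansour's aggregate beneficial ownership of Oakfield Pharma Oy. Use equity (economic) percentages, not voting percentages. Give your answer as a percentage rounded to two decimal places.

Anders reaches Oakfield along 2 paths.
Via Larkspur: 70% × 61% = 42.7%.
Via Northlake: 89% × 32% = 28.48%.
Total: 42.7% + 28.48% = 71.18%.

71.18%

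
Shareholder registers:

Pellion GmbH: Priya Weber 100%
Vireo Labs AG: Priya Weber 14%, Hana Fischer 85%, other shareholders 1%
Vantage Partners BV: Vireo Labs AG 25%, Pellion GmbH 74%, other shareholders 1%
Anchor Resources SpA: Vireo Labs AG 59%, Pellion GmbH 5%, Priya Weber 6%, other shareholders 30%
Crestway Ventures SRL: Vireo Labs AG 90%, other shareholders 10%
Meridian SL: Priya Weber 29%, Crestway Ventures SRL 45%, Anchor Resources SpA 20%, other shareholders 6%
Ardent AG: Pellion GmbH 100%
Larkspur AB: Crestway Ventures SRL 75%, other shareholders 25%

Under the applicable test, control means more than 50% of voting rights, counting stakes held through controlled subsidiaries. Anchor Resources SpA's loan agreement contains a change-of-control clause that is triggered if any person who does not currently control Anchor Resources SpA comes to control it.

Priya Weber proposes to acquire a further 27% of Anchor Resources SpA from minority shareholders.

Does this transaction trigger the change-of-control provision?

No

The purchase changes only Priya's holdings, so Priya is the only person who could newly come to control Anchor.
Priya holds 100% of Pellion, so Priya controls Pellion.
Pellion holds 74% of Vantage, so Priya controls Vantage.
Pellion holds 100% of Ardent, so Priya controls Ardent.
In Anchor, Priya's side holds only 5% + 6% = 11%, not > 50%.
So before the transaction, Priya does not control Anchor.
After the purchase, Priya's direct stake in Anchor rises to 6% + 27% = 33%.
After the transaction, Priya's side holds 5% + 33% = 38% of Anchor, not > 50%, so Priya still does not control Anchor.
No new person acquires control, so the clause is not triggered.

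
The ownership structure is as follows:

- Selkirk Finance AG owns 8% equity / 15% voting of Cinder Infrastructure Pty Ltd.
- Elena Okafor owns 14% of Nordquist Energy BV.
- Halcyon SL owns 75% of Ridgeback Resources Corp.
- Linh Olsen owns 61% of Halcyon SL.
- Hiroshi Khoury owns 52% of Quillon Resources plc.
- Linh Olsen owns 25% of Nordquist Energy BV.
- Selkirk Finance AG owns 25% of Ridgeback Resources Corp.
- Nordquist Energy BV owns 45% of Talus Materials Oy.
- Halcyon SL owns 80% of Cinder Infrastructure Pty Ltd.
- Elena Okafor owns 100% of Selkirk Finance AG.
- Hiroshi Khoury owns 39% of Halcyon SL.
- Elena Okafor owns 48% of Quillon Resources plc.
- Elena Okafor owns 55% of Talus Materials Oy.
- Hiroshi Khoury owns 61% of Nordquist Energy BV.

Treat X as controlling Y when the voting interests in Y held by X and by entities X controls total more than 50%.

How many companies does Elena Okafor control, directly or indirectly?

2

Elena holds 100% of Selkirk, so Elena controls Selkirk.
Elena holds 55% of Talus, so Elena controls Talus.
No other company's threshold is met.
Elena controls 2 companies.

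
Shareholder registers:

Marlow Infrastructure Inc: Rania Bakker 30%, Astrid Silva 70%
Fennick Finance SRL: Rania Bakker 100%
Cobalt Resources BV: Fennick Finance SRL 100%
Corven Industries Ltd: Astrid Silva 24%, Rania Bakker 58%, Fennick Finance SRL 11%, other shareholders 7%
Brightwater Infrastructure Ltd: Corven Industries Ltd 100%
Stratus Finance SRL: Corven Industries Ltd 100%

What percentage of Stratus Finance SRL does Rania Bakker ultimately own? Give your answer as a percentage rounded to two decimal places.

69.00%

Rania reaches Stratus along 2 paths.
Via Corven: 58% × 100% = 58%.
Via Fennick → Corven: 100% × 11% × 100% = 11%.
Total: 58% + 11% = 69%.
Rounded: 69.00%.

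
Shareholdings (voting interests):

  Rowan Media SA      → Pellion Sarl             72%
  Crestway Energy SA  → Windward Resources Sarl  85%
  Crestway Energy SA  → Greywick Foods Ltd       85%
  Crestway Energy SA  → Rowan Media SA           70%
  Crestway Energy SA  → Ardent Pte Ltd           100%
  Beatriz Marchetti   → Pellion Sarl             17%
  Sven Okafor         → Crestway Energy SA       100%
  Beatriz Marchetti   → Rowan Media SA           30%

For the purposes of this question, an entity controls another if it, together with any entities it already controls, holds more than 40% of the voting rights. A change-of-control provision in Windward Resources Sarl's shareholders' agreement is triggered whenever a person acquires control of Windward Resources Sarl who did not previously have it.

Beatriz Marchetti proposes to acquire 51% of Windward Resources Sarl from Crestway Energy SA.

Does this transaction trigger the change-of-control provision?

Yes

The purchase adds only to Beatriz's holdings (Crestway's stake shrinks), so Beatriz is the only person who could newly come to control Windward.
Beatriz's largest direct stake is 30% in Rowan, which does not meet the threshold, so Beatriz controls no company.
Neither Beatriz nor any entity Beatriz controls holds any voting interest in Windward.
So before the transaction, Beatriz does not control Windward.
After the purchase, Beatriz holds 51% of Windward directly, and Crestway's stake falls to 34%.
Beatriz holds 51% of Windward, so Beatriz controls Windward.
Beatriz did not control Windward before and does after, so the clause is triggered.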